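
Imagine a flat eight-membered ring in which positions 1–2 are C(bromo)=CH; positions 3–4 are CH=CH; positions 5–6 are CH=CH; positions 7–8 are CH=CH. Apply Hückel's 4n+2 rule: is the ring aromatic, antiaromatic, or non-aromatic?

Check conjugation: each doubly-bonded ring atom is sp² with one p-orbital electron — every position has a p orbital, so the cyclic π system is continuous.
Tallying contributions gives 4 × 2 = 8 from the 4 double-bond units.
8 = 4(2); a planar, fully conjugated 4n system is antiaromatic.

Antiaromatic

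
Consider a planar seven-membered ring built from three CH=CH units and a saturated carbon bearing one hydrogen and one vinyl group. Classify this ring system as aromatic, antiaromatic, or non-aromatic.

Non-aromatic

The CH(vinyl) position has four σ bonds — that saturated carbon is sp³ and has no p orbital in the ring π system — so the cyclic conjugation is interrupted.
Hückel's rule only applies to fully conjugated rings, so this one is simply non-aromatic.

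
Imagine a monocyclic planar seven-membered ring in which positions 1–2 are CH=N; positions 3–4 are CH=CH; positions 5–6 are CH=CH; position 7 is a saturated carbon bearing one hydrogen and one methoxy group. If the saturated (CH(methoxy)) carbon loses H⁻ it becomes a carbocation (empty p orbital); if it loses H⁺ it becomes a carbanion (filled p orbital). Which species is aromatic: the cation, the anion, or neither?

The cation

Both ions have a continuous loop of p orbitals — each ring atom is sp².
Cation: 3 × 2 + 0 = 6 π electrons → 4(1)+2, aromatic.
Anion: 3 × 2 + 2 = 8 π electrons → 4(2), antiaromatic.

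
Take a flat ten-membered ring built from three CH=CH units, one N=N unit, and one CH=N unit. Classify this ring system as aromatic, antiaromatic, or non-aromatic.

All ring atoms are sp² and supply a p orbital to the ring (the double-bond atoms are sp², each contributing one p electron; the doubly-bonded nitrogens are pyridine-type — their lone pairs lie in the ring plane, leaving one electron in the p orbital); the conjugation is uninterrupted.
π-electron count: 5 × 2 = 10 from the 5 double-bond units.
With 10 π electrons (n = 2), the Hückel 4n+2 condition holds.

Aromatic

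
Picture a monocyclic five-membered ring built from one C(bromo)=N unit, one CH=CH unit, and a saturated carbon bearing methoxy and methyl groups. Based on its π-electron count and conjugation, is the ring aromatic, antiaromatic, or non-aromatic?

The C(methoxy)(methyl) carbon is saturated: that saturated carbon is sp³ and has no p orbital in the ring π system. Conjugation is not continuous around the ring.
Hückel's rule only applies to fully conjugated rings, so this one is simply non-aromatic.

Non-aromatic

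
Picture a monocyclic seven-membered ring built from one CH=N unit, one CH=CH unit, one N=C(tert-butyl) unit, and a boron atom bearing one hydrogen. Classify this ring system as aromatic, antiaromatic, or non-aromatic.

All ring atoms are sp² and supply a p orbital to the ring (the double-bond atoms are sp², each contributing one p electron; each sp² =N– keeps its lone pair in-plane and puts one electron into the π system; the boron has an empty p orbital); the conjugation is uninterrupted.
π-electron count: 3 × 2 = 6 from the double-bond units + 0 from the BH atom = 6.
That gives a 4n+2 count (6, n = 1).

Aromatic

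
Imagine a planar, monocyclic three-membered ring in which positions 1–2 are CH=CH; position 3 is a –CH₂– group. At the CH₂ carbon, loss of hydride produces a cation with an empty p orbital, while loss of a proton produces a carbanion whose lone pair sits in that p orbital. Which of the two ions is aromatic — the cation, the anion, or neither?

In both ions every ring atom is sp² and contributes a p orbital, so both rings are fully conjugated.
Cation: 1 × 2 + 0 = 2 π electrons → 4(0)+2, aromatic.
Anion: 1 × 2 + 2 = 4 π electrons → 4(1), antiaromatic.

The cation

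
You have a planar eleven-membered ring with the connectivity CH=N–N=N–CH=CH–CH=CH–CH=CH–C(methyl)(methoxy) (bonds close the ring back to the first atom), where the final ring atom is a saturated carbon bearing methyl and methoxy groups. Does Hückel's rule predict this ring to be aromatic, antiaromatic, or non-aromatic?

The C(methyl)(methoxy) position has four σ bonds — that saturated carbon is sp³ and has no p orbital in the ring π system — so the cyclic conjugation is interrupted.
Without a continuous loop of overlapping p orbitals the Hückel electron count never comes into play.

Non-aromatic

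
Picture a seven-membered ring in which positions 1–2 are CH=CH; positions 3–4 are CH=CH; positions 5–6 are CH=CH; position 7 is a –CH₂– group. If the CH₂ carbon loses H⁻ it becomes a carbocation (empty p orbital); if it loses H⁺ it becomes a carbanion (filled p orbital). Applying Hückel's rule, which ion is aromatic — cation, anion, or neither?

The cation

In either ion the ring is fully conjugated: every atom, including the new sp² carbon, supplies a p orbital.
Cation: 3 × 2 + 0 = 6 π electrons → 4(1)+2, aromatic.
Anion: 3 × 2 + 2 = 8 π electrons → 4(2), antiaromatic.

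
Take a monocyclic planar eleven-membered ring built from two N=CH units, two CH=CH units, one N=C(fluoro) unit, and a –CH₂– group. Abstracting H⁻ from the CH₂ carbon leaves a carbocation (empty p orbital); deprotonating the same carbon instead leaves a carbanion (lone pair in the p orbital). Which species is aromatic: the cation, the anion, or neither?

The cation

Once that carbon is sp², every ring atom has a p orbital and both ions are fully conjugated.
Cation: 5 × 2 + 0 = 10 π electrons → 4(2)+2, aromatic.
Anion: 5 × 2 + 2 = 12 π electrons → 4(3), antiaromatic.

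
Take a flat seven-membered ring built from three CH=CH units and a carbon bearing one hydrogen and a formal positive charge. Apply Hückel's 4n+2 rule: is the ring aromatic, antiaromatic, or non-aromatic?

Aromatic

Check conjugation: the double-bond atoms are sp², each contributing one p electron; the carbocation has an empty p orbital — every position has a p orbital, so the cyclic π system is continuous.
Counting π electrons: 3 × 2 = 6 from the double-bond units + 0 from the CH(+) atom = 6.
That gives a 4n+2 count (6, n = 1).
(The species described is the tropylium cation.)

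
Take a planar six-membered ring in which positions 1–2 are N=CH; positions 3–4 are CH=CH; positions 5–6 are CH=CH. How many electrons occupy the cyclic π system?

All ring atoms are sp² and supply a p orbital to the ring (every atom in a ring double bond is sp² and brings one electron to the p orbital; the doubly-bonded nitrogens are pyridine-type — their lone pairs lie in the ring plane, leaving one electron in the p orbital); the conjugation is uninterrupted.
Tallying contributions gives 3 × 2 = 6 from the 3 double-bond units.

6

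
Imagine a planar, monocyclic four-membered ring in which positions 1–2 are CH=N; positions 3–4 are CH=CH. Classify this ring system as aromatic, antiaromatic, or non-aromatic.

The p orbitals form a continuous loop: each doubly-bonded ring atom is sp² with one p-orbital electron; the doubly-bonded nitrogens are pyridine-type — their lone pairs lie in the ring plane, leaving one electron in the p orbital. The ring is fully conjugated.
Counting π electrons: 2 × 2 = 4 from the 2 double-bond units.
A 4n π count (4, n = 1) in a planar conjugated ring means antiaromatic.

Antiaromatic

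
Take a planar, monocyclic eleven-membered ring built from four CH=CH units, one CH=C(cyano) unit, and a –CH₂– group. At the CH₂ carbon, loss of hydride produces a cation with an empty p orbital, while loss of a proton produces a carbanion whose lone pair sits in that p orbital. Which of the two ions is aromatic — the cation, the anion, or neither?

The cation

Both ions have a continuous loop of p orbitals — each ring atom is sp².
Cation: 5 × 2 + 0 = 10 π electrons → 4(2)+2, aromatic.
Anion: 5 × 2 + 2 = 12 π electrons → 4(3), antiaromatic.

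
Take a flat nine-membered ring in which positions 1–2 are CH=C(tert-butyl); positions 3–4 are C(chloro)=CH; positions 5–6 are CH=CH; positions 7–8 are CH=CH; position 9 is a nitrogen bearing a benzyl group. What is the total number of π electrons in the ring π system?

The p orbitals form a continuous loop: every atom in a ring double bond is sp² and brings one electron to the p orbital; the pyrrole-type nitrogen donates its lone pair from the p orbital. The ring is fully conjugated.
Adding the contributions, 4 × 2 = 8 from the double-bond units + 2 from the N(benzyl) atom = 10.

10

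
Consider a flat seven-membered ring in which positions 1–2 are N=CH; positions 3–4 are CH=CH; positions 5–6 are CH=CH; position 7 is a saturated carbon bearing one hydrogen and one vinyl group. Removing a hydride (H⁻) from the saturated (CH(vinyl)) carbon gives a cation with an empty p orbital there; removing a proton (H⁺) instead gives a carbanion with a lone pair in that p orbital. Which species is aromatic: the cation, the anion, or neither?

The cation

Once that carbon is sp², every ring atom has a p orbital and both ions are fully conjugated.
Cation: 3 × 2 + 0 = 6 π electrons → 4(1)+2, aromatic.
Anion: 3 × 2 + 2 = 8 π electrons → 4(2), antiaromatic.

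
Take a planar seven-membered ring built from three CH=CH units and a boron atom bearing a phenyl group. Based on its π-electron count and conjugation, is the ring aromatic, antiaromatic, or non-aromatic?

All ring atoms are sp² and supply a p orbital to the ring (the double-bond atoms are sp², each contributing one p electron; the boron has an empty p orbital); the conjugation is uninterrupted.
Adding the contributions, 3 × 2 = 6 from the double-bond units + 0 from the B(phenyl) atom = 6.
Since 6 = 4·1 + 2, the ring meets the 4n+2 criterion.

Aromatic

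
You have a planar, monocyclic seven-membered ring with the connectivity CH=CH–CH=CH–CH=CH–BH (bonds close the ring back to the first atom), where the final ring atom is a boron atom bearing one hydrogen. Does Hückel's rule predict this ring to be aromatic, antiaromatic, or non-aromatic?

The p orbitals form a continuous loop: each doubly-bonded ring atom is sp² with one p-orbital electron; the boron has an empty p orbital. The ring is fully conjugated.
π-electron count: 3 × 2 = 6 from the double-bond units + 0 from the BH atom = 6.
With 6 π electrons (n = 1), the Hückel 4n+2 condition holds.

Aromatic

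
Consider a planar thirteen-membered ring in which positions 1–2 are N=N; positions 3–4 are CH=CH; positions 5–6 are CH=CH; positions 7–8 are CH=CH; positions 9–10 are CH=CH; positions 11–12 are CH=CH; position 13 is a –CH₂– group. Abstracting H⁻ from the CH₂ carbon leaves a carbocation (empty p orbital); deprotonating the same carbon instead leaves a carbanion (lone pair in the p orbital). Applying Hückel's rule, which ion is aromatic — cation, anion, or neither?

Both ions have a continuous loop of p orbitals — each ring atom is sp².
Cation: 6 × 2 + 0 = 12 π electrons → 4(3), antiaromatic.
Anion: 6 × 2 + 2 = 14 π electrons → 4(3)+2, aromatic.

The anion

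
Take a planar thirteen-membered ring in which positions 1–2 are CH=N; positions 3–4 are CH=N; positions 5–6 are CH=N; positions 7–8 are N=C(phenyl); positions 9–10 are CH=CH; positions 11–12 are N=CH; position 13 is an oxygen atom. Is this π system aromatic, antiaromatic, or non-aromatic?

Aromatic

Check conjugation: each doubly-bonded ring atom is sp² with one p-orbital electron; the doubly-bonded nitrogens are pyridine-type — their lone pairs lie in the ring plane, leaving one electron in the p orbital; the oxygen donates one lone pair from its p orbital — every position has a p orbital, so the cyclic π system is continuous.
Counting π electrons: 6 × 2 = 12 from the double-bond units + 2 from the O atom = 14.
14 = 4(3) + 2, which satisfies Hückel's 4n+2 rule.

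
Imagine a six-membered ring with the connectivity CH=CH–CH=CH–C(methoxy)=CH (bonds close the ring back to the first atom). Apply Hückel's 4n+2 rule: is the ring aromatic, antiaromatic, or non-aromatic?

Aromatic

Every ring atom contributes a p orbital perpendicular to the ring (the double-bond atoms are sp², each contributing one p electron), so the π system is cyclic and fully conjugated.
π-electron count: 3 × 2 = 6 from the 3 double-bond units.
With 6 π electrons (n = 1), the Hückel 4n+2 condition holds.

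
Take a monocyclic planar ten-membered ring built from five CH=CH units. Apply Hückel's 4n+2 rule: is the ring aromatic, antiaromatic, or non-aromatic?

Aromatic

The p orbitals form a continuous loop: every atom in a ring double bond is sp² and brings one electron to the p orbital. The ring is fully conjugated.
Tallying contributions gives 5 × 2 = 10 from the 5 double-bond units.
That gives a 4n+2 count (10, n = 2).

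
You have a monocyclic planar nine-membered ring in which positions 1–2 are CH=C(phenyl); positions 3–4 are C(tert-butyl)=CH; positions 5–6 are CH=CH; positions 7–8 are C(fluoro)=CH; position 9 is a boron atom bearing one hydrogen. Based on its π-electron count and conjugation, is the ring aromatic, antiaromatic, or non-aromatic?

Antiaromatic

All ring atoms are sp² and supply a p orbital to the ring (each doubly-bonded ring atom is sp² with one p-orbital electron; the boron has an empty p orbital); the conjugation is uninterrupted.
Adding the contributions, 4 × 2 = 8 from the double-bond units + 0 from the BH atom = 8.
8 = 4(2); a planar, fully conjugated 4n system is antiaromatic.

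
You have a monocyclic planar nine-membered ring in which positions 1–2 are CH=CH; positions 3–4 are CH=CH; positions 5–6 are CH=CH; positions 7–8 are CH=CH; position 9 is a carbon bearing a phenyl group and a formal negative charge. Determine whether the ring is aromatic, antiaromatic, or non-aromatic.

Aromatic

Every ring atom contributes a p orbital perpendicular to the ring (every atom in a ring double bond is sp² and brings one electron to the p orbital; the carbanion's lone pair occupies the p orbital), so the π system is cyclic and fully conjugated.
Tallying contributions gives 4 × 2 = 8 from the double-bond units + 2 from the C(phenyl)(-) atom = 10.
10 = 4(2) + 2, which satisfies Hückel's 4n+2 rule.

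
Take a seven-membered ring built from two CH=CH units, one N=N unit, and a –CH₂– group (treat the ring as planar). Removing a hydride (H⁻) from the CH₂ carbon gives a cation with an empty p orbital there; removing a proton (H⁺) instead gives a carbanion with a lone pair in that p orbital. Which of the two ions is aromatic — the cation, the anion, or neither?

The cation

In either ion the ring is fully conjugated: every atom, including the new sp² carbon, supplies a p orbital.
Cation: 3 × 2 + 0 = 6 π electrons → 4(1)+2, aromatic.
Anion: 3 × 2 + 2 = 8 π electrons → 4(2), antiaromatic.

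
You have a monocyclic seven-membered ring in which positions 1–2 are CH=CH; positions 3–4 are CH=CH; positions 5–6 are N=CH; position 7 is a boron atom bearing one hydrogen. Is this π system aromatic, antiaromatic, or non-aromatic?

The p orbitals form a continuous loop: each doubly-bonded ring atom is sp² with one p-orbital electron; the doubly-bonded nitrogens are pyridine-type — their lone pairs lie in the ring plane, leaving one electron in the p orbital; the boron has an empty p orbital. The ring is fully conjugated.
Tallying contributions gives 3 × 2 = 6 from the double-bond units + 0 from the BH atom = 6.
6 = 4(1) + 2, which satisfies Hückel's 4n+2 rule.

Aromatic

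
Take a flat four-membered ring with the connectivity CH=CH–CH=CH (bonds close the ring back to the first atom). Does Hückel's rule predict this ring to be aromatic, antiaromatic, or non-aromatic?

Antiaromatic

All ring atoms are sp² and supply a p orbital to the ring (every atom in a ring double bond is sp² and brings one electron to the p orbital); the conjugation is uninterrupted.
Tallying contributions gives 2 × 2 = 4 from the 2 double-bond units.
A 4n π count (4, n = 1) in a planar conjugated ring means antiaromatic.
(The species described is cyclobutadiene.)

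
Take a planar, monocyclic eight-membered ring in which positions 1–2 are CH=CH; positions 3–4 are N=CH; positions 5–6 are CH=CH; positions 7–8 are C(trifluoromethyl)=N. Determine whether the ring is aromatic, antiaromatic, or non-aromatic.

Antiaromatic

All ring atoms are sp² and supply a p orbital to the ring (each doubly-bonded ring atom is sp² with one p-orbital electron; the doubly-bonded nitrogens are pyridine-type — their lone pairs lie in the ring plane, leaving one electron in the p orbital); the conjugation is uninterrupted.
Counting π electrons: 4 × 2 = 8 from the 4 double-bond units.
A 4n π count (8, n = 2) in a planar conjugated ring means antiaromatic.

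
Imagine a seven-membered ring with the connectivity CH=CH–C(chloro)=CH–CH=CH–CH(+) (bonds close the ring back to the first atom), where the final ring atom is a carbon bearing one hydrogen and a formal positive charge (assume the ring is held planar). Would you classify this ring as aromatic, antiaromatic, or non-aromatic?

Aromatic

Every ring atom contributes a p orbital perpendicular to the ring (each doubly-bonded ring atom is sp² with one p-orbital electron; the carbocation has an empty p orbital), so the π system is cyclic and fully conjugated.
Counting π electrons: 3 × 2 = 6 from the double-bond units + 0 from the CH(+) atom = 6.
6 = 4(1) + 2, which satisfies Hückel's 4n+2 rule.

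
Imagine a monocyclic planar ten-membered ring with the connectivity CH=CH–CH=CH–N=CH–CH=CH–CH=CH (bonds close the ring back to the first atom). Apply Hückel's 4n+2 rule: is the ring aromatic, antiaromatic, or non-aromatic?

All ring atoms are sp² and supply a p orbital to the ring (the double-bond atoms are sp², each contributing one p electron; each sp² =N– keeps its lone pair in-plane and puts one electron into the π system); the conjugation is uninterrupted.
Adding the contributions, 5 × 2 = 10 from the 5 double-bond units.
Since 10 = 4·2 + 2, the ring meets the 4n+2 criterion.

Aromatic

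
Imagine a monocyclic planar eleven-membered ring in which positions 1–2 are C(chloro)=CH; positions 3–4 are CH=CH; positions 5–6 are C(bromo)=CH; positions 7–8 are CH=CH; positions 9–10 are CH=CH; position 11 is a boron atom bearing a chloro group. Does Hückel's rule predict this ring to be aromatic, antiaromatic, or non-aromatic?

Every ring atom contributes a p orbital perpendicular to the ring (the double-bond atoms are sp², each contributing one p electron; the boron has an empty p orbital), so the π system is cyclic and fully conjugated.
Tallying contributions gives 5 × 2 = 10 from the double-bond units + 0 from the B(chloro) atom = 10.
10 = 4(2) + 2, which satisfies Hückel's 4n+2 rule.

Aromatic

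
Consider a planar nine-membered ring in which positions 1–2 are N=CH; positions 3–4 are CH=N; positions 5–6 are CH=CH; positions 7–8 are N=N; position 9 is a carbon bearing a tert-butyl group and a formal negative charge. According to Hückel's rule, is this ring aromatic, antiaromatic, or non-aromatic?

The p orbitals form a continuous loop: the double-bond atoms are sp², each contributing one p electron; the doubly-bonded nitrogens are pyridine-type — their lone pairs lie in the ring plane, leaving one electron in the p orbital; the carbanion's lone pair occupies the p orbital. The ring is fully conjugated.
Tallying contributions gives 4 × 2 = 8 from the double-bond units + 2 from the C(tert-butyl)(-) atom = 10.
With 10 π electrons (n = 2), the Hückel 4n+2 condition holds.

Aromatic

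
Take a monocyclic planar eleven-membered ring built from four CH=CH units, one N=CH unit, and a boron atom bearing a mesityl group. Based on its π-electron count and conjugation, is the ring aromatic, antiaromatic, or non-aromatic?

Check conjugation: the double-bond atoms are sp², each contributing one p electron; the doubly-bonded nitrogens are pyridine-type — their lone pairs lie in the ring plane, leaving one electron in the p orbital; the boron has an empty p orbital — every position has a p orbital, so the cyclic π system is continuous.
π-electron count: 5 × 2 = 10 from the double-bond units + 0 from the B(mesityl) atom = 10.
10 = 4(2) + 2, which satisfies Hückel's 4n+2 rule.

Aromatic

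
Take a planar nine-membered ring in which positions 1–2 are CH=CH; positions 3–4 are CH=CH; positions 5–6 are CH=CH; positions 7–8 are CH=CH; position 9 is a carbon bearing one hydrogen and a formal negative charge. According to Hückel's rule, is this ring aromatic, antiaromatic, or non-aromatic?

Aromatic

Check conjugation: the double-bond atoms are sp², each contributing one p electron; the carbanion's lone pair occupies the p orbital — every position has a p orbital, so the cyclic π system is continuous.
π-electron count: 4 × 2 = 8 from the double-bond units + 2 from the CH(-) atom = 10.
That gives a 4n+2 count (10, n = 2).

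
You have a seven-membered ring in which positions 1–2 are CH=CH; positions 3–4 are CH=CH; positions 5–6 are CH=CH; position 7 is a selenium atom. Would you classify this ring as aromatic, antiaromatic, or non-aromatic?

Every ring atom contributes a p orbital perpendicular to the ring (each doubly-bonded ring atom is sp² with one p-orbital electron; the selenium donates one lone pair from its p orbital), so the π system is cyclic and fully conjugated.
Adding the contributions, 3 × 2 = 6 from the double-bond units + 2 from the Se atom = 8.
8 = 4(2); a planar, fully conjugated 4n system is antiaromatic.

Antiaromatic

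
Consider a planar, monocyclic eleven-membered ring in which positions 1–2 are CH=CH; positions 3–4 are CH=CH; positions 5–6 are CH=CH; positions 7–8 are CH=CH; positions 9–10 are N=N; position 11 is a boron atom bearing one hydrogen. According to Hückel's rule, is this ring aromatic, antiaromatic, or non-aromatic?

Every ring atom contributes a p orbital perpendicular to the ring (the double-bond atoms are sp², each contributing one p electron; the doubly-bonded nitrogens are pyridine-type — their lone pairs lie in the ring plane, leaving one electron in the p orbital; the boron has an empty p orbital), so the π system is cyclic and fully conjugated.
Tallying contributions gives 5 × 2 = 10 from the double-bond units + 0 from the BH atom = 10.
With 10 π electrons (n = 2), the Hückel 4n+2 condition holds.

Aromatic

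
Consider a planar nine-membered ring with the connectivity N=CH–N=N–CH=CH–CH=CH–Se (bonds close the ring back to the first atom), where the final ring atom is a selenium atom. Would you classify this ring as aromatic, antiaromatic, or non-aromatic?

Aromatic

Check conjugation: the double-bond atoms are sp², each contributing one p electron; each sp² =N– keeps its lone pair in-plane and puts one electron into the π system; the selenium donates one lone pair from its p orbital — every position has a p orbital, so the cyclic π system is continuous.
Counting π electrons: 4 × 2 = 8 from the double-bond units + 2 from the Se atom = 10.
With 10 π electrons (n = 2), the Hückel 4n+2 condition holds.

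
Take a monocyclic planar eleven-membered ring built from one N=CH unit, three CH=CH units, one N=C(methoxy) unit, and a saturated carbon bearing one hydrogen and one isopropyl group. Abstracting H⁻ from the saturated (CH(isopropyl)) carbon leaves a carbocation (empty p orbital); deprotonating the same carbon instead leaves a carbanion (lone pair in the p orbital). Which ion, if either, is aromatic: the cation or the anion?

Once that carbon is sp², every ring atom has a p orbital and both ions are fully conjugated.
Cation: 5 × 2 + 0 = 10 π electrons → 4(2)+2, aromatic.
Anion: 5 × 2 + 2 = 12 π electrons → 4(3), antiaromatic.

The cation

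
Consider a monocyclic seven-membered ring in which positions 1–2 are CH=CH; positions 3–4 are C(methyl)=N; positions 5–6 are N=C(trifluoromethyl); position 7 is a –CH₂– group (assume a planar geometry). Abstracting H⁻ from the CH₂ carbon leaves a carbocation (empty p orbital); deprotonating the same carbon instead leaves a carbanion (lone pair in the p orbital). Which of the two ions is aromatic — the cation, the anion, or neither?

Both ions have a continuous loop of p orbitals — each ring atom is sp².
Cation: 3 × 2 + 0 = 6 π electrons → 4(1)+2, aromatic.
Anion: 3 × 2 + 2 = 8 π electrons → 4(2), antiaromatic.

The cation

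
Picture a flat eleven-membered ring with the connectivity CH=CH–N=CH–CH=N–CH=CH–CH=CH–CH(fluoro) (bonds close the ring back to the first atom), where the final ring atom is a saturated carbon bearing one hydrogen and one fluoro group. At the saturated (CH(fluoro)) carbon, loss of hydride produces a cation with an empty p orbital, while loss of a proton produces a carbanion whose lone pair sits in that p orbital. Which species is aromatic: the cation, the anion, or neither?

In both ions every ring atom is sp² and contributes a p orbital, so both rings are fully conjugated.
Cation: 5 × 2 + 0 = 10 π electrons → 4(2)+2, aromatic.
Anion: 5 × 2 + 2 = 12 π electrons → 4(3), antiaromatic.

The cation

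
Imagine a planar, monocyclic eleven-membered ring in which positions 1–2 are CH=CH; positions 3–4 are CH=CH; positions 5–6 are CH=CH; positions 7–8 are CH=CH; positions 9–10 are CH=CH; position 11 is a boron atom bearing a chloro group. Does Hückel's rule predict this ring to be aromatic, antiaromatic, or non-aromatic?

All ring atoms are sp² and supply a p orbital to the ring (every atom in a ring double bond is sp² and brings one electron to the p orbital; the boron has an empty p orbital); the conjugation is uninterrupted.
π-electron count: 5 × 2 = 10 from the double-bond units + 0 from the B(chloro) atom = 10.
That gives a 4n+2 count (10, n = 2).

Aromatic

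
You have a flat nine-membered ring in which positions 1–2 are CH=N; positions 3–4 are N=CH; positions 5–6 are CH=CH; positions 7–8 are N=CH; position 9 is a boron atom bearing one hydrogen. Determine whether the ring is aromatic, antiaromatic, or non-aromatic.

The p orbitals form a continuous loop: every atom in a ring double bond is sp² and brings one electron to the p orbital; each =N– nitrogen is pyridine-type (lone pair in the sp² plane, one electron in the p orbital); the boron has an empty p orbital. The ring is fully conjugated.
π-electron count: 4 × 2 = 8 from the double-bond units + 0 from the BH atom = 8.
8 = 4(2); a planar, fully conjugated 4n system is antiaromatic.

Antiaromatic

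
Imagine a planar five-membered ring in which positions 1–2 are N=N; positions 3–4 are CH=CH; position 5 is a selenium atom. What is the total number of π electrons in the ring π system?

Every ring atom contributes a p orbital perpendicular to the ring (every atom in a ring double bond is sp² and brings one electron to the p orbital; the doubly-bonded nitrogens are pyridine-type — their lone pairs lie in the ring plane, leaving one electron in the p orbital; the selenium donates one lone pair from its p orbital), so the π system is cyclic and fully conjugated.
Adding the contributions, 2 × 2 = 4 from the double-bond units + 2 from the Se atom = 6.

6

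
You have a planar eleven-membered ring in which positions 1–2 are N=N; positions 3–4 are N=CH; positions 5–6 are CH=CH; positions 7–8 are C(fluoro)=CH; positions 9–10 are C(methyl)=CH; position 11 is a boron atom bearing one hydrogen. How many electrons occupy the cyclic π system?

All ring atoms are sp² and supply a p orbital to the ring (every atom in a ring double bond is sp² and brings one electron to the p orbital; each =N– nitrogen is pyridine-type (lone pair in the sp² plane, one electron in the p orbital); the boron has an empty p orbital); the conjugation is uninterrupted.
Counting π electrons: 5 × 2 = 10 from the double-bond units + 0 from the BH atom = 10.

10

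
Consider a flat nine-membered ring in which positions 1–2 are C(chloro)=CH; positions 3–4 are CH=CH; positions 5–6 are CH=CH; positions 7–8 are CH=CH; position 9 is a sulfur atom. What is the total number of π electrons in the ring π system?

10

All ring atoms are sp² and supply a p orbital to the ring (the double-bond atoms are sp², each contributing one p electron; the sulfur donates one lone pair from its p orbital); the conjugation is uninterrupted.
Counting π electrons: 4 × 2 = 8 from the double-bond units + 2 from the S atom = 10.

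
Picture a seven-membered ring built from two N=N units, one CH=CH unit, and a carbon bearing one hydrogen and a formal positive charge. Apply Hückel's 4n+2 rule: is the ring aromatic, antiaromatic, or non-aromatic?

Aromatic

Every ring atom contributes a p orbital perpendicular to the ring (each doubly-bonded ring atom is sp² with one p-orbital electron; the doubly-bonded nitrogens are pyridine-type — their lone pairs lie in the ring plane, leaving one electron in the p orbital; the carbocation has an empty p orbital), so the π system is cyclic and fully conjugated.
π-electron count: 3 × 2 = 6 from the double-bond units + 0 from the CH(+) atom = 6.
Since 6 = 4·1 + 2, the ring meets the 4n+2 criterion.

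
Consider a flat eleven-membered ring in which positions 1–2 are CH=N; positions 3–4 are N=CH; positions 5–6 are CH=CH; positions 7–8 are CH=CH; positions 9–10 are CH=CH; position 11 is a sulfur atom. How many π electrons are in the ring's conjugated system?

Check conjugation: each doubly-bonded ring atom is sp² with one p-orbital electron; each =N– nitrogen is pyridine-type (lone pair in the sp² plane, one electron in the p orbital); the sulfur donates one lone pair from its p orbital — every position has a p orbital, so the cyclic π system is continuous.
π-electron count: 5 × 2 = 10 from the double-bond units + 2 from the S atom = 12.

12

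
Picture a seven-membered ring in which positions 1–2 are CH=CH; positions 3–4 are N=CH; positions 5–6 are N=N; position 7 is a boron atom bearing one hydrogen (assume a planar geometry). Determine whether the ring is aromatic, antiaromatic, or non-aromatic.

All ring atoms are sp² and supply a p orbital to the ring (each doubly-bonded ring atom is sp² with one p-orbital electron; each sp² =N– keeps its lone pair in-plane and puts one electron into the π system; the boron has an empty p orbital); the conjugation is uninterrupted.
π-electron count: 3 × 2 = 6 from the double-bond units + 0 from the BH atom = 6.
Since 6 = 4·1 + 2, the ring meets the 4n+2 criterion.

Aromatic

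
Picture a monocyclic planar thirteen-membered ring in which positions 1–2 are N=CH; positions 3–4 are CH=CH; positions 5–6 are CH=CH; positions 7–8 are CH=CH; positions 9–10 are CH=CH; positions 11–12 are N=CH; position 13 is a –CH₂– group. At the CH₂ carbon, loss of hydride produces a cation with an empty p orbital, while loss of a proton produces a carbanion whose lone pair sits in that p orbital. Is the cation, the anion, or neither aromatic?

In both ions every ring atom is sp² and contributes a p orbital, so both rings are fully conjugated.
Cation: 6 × 2 + 0 = 12 π electrons → 4(3), antiaromatic.
Anion: 6 × 2 + 2 = 14 π electrons → 4(3)+2, aromatic.

The anion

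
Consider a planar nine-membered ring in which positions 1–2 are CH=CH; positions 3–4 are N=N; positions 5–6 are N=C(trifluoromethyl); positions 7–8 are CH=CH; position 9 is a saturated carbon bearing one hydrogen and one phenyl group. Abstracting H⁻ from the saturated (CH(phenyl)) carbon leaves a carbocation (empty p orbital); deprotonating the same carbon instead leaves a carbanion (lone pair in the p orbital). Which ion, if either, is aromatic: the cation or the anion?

In either ion the ring is fully conjugated: every atom, including the new sp² carbon, supplies a p orbital.
Cation: 4 × 2 + 0 = 8 π electrons → 4(2), antiaromatic.
Anion: 4 × 2 + 2 = 10 π electrons → 4(2)+2, aromatic.

The anion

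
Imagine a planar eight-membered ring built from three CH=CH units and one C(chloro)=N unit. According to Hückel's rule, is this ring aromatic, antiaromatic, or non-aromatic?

Antiaromatic

All ring atoms are sp² and supply a p orbital to the ring (the double-bond atoms are sp², each contributing one p electron; each sp² =N– keeps its lone pair in-plane and puts one electron into the π system); the conjugation is uninterrupted.
π-electron count: 4 × 2 = 8 from the 4 double-bond units.
A 4n π count (8, n = 2) in a planar conjugated ring means antiaromatic.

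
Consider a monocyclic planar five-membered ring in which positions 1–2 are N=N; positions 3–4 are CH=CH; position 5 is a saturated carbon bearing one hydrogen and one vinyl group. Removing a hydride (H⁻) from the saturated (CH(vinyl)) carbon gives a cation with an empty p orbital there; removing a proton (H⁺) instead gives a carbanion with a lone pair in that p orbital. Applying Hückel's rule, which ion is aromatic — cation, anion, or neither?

Once that carbon is sp², every ring atom has a p orbital and both ions are fully conjugated.
Cation: 2 × 2 + 0 = 4 π electrons → 4(1), antiaromatic.
Anion: 2 × 2 + 2 = 6 π electrons → 4(1)+2, aromatic.

The anion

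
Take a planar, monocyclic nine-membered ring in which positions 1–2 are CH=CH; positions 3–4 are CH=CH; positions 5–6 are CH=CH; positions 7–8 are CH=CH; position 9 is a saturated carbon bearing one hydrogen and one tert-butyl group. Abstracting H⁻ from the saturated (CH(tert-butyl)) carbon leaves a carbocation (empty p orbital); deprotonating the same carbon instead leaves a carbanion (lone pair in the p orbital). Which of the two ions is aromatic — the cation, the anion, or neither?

In either ion the ring is fully conjugated: every atom, including the new sp² carbon, supplies a p orbital.
Cation: 4 × 2 + 0 = 8 π electrons → 4(2), antiaromatic.
Anion: 4 × 2 + 2 = 10 π electrons → 4(2)+2, aromatic.

The anion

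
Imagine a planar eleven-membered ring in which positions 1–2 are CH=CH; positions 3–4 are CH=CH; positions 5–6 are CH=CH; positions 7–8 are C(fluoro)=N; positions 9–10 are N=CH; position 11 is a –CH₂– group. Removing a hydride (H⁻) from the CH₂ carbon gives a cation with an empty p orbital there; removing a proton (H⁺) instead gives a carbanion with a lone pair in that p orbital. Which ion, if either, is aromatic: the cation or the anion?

The cation

Both ions have a continuous loop of p orbitals — each ring atom is sp².
Cation: 5 × 2 + 0 = 10 π electrons → 4(2)+2, aromatic.
Anion: 5 × 2 + 2 = 12 π electrons → 4(3), antiaromatic.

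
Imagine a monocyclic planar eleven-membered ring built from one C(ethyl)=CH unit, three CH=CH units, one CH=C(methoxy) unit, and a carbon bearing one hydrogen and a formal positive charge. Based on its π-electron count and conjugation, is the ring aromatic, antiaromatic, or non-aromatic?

The p orbitals form a continuous loop: every atom in a ring double bond is sp² and brings one electron to the p orbital; the carbocation has an empty p orbital. The ring is fully conjugated.
Tallying contributions gives 5 × 2 = 10 from the double-bond units + 0 from the CH(+) atom = 10.
Since 10 = 4·2 + 2, the ring meets the 4n+2 criterion.

Aromatic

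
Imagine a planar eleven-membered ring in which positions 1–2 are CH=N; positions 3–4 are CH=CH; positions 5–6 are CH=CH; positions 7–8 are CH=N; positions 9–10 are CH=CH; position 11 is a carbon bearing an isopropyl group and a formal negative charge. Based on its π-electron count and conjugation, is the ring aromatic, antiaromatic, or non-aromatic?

Antiaromatic

The p orbitals form a continuous loop: every atom in a ring double bond is sp² and brings one electron to the p orbital; each sp² =N– keeps its lone pair in-plane and puts one electron into the π system; the carbanion's lone pair occupies the p orbital. The ring is fully conjugated.
π-electron count: 5 × 2 = 10 from the double-bond units + 2 from the C(isopropyl)(-) atom = 12.
With 12 = 4·3 π electrons, Hückel's rule classifies the planar ring as antiaromatic.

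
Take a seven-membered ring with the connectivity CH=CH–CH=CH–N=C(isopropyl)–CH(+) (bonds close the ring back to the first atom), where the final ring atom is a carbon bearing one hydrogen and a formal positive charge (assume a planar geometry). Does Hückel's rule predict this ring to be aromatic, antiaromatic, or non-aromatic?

Aromatic

Every ring atom contributes a p orbital perpendicular to the ring (the double-bond atoms are sp², each contributing one p electron; each sp² =N– keeps its lone pair in-plane and puts one electron into the π system; the carbocation has an empty p orbital), so the π system is cyclic and fully conjugated.
π-electron count: 3 × 2 = 6 from the double-bond units + 0 from the CH(+) atom = 6.
With 6 π electrons (n = 1), the Hückel 4n+2 condition holds.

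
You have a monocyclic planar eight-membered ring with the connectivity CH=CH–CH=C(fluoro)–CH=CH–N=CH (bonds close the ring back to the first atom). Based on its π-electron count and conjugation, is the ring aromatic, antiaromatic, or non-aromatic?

All ring atoms are sp² and supply a p orbital to the ring (the double-bond atoms are sp², each contributing one p electron; each sp² =N– keeps its lone pair in-plane and puts one electron into the π system); the conjugation is uninterrupted.
Adding the contributions, 4 × 2 = 8 from the 4 double-bond units.
8 = 4(2); a planar, fully conjugated 4n system is antiaromatic.

Antiaromatic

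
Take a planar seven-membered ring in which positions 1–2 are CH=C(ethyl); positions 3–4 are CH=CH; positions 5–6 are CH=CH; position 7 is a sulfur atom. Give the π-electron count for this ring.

8

Every ring atom contributes a p orbital perpendicular to the ring (every atom in a ring double bond is sp² and brings one electron to the p orbital; the sulfur donates one lone pair from its p orbital), so the π system is cyclic and fully conjugated.
Adding the contributions, 3 × 2 = 6 from the double-bond units + 2 from the S atom = 8.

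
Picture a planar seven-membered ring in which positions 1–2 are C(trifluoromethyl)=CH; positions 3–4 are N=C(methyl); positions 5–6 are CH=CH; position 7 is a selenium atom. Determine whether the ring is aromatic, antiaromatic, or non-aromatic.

Antiaromatic

Check conjugation: every atom in a ring double bond is sp² and brings one electron to the p orbital; each =N– nitrogen is pyridine-type (lone pair in the sp² plane, one electron in the p orbital); the selenium donates one lone pair from its p orbital — every position has a p orbital, so the cyclic π system is continuous.
Counting π electrons: 3 × 2 = 6 from the double-bond units + 2 from the Se atom = 8.
A 4n π count (8, n = 2) in a planar conjugated ring means antiaromatic.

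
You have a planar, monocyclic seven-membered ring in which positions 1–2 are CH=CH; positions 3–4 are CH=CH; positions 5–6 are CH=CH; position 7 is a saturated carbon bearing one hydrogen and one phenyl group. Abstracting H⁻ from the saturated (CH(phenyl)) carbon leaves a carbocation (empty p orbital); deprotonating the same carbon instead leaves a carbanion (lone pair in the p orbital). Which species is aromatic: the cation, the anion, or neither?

The cation

Both ions have a continuous loop of p orbitals — each ring atom is sp².
Cation: 3 × 2 + 0 = 6 π electrons → 4(1)+2, aromatic.
Anion: 3 × 2 + 2 = 8 π electrons → 4(2), antiaromatic.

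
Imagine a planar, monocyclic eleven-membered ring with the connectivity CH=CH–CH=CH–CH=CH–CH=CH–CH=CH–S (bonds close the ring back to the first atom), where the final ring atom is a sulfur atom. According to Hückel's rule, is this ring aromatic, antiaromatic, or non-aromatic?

Antiaromatic

All ring atoms are sp² and supply a p orbital to the ring (every atom in a ring double bond is sp² and brings one electron to the p orbital; the sulfur donates one lone pair from its p orbital); the conjugation is uninterrupted.
Adding the contributions, 5 × 2 = 10 from the double-bond units + 2 from the S atom = 12.
With 12 = 4·3 π electrons, Hückel's rule classifies the planar ring as antiaromatic.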